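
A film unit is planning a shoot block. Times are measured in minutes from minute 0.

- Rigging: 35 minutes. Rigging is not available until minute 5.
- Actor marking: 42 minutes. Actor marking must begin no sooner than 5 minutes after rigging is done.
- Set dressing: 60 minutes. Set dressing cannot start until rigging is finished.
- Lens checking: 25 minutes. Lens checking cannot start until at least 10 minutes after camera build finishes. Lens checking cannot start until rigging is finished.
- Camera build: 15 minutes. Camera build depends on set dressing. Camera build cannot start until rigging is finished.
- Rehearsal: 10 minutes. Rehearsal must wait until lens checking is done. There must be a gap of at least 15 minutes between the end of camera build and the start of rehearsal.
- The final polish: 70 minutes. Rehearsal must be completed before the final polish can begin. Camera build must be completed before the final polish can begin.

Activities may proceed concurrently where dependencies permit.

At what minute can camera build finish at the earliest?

115

After its own release at minute 5, rigging can start at minute 5 and finishes at minute 40.
After rigging (finishes minute 40), set dressing can start at minute 40 and finishes at minute 100.
Camera build cannot start until set dressing (finishes minute 100); rigging (finishes minute 40). The controlling bound is minute 100, so camera build finishes at 100 + 15 = minute 115.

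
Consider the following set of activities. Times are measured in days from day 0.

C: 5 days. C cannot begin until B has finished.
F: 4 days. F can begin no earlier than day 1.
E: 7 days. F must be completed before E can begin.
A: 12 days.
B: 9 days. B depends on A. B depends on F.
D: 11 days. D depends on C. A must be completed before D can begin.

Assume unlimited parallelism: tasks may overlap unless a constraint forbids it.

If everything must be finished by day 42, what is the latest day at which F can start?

13

Nothing follows D; the deadline of day 42 is its only limit. It must start by 42 − 11 = day 31.
Since D (must start by day 31) depends on it, C must finish by day 31. Backing off its 5-day duration gives a latest start of day 26.
B must finish before C (must start by day 26). With a 9-day duration, B must start by 26 − 9 = day 17.
Nothing follows E; the deadline of day 42 is its only limit. It must start by 42 − 7 = day 35.
F must finish in time for B (must start by day 17); E (must start by day 35). The tightest is day 17, so F must start by 17 − 4 = day 13.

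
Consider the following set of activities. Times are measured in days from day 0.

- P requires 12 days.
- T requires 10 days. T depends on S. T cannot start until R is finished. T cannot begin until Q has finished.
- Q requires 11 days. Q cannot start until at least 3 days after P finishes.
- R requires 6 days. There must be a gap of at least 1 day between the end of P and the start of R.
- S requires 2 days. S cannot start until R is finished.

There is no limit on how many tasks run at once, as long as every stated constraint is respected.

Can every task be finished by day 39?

Yes

P can start immediately at day 0; it finishes at day 12.
After P (finishes day 12, plus 1-day gap → day 13), R can start at day 13 and finishes at day 19.
S cannot begin until R (finishes day 19). It runs from day 19 to 19 + 2 = day 21.
After P (finishes day 12, plus 3-day gap → day 15), Q can start at day 15 and finishes at day 26.
T needs all of S (finishes day 21); R (finishes day 19); Q (finishes day 26). That puts its earliest start at day 26; it finishes at 26 + 10 = day 36.
Every task is finished by day 36, which is no later than the deadline of 39, so the schedule is feasible.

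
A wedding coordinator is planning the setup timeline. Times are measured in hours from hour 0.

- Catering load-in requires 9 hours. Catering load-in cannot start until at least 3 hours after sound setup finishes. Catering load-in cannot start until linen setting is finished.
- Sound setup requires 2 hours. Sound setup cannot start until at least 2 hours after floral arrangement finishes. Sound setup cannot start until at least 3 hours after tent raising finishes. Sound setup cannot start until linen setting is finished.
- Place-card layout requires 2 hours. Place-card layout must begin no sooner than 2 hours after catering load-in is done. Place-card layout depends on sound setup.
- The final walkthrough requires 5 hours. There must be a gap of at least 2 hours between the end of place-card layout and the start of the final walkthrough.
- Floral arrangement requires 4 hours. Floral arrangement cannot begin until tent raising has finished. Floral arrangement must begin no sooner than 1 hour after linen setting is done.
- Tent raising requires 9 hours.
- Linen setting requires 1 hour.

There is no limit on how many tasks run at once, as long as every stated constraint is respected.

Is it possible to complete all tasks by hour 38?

No

Nothing blocks linen setting, so it runs from hour 0 to hour 1.
Nothing blocks tent raising, so it runs from hour 0 to hour 9.
Floral arrangement has to wait for tent raising (finishes hour 9); linen setting (finishes hour 1, plus 1-hour gap → hour 2). The latest of these is hour 9, so floral arrangement runs hour 9 to 9 + 4 = hour 13.
Sound setup cannot start until floral arrangement (finishes hour 13, plus 2-hour gap → hour 15); tent raising (finishes hour 9, plus 3-hour gap → hour 12); linen setting (finishes hour 1). The controlling bound is hour 15, so sound setup finishes at 15 + 2 = hour 17.
Catering load-in needs all of sound setup (finishes hour 17, plus 3-hour gap → hour 20); linen setting (finishes hour 1). That puts its earliest start at hour 20; it finishes at 20 + 9 = hour 29.
Place-card layout needs all of catering load-in (finishes hour 29, plus 2-hour gap → hour 31); sound setup (finishes hour 17). That puts its earliest start at hour 31; it finishes at 31 + 2 = hour 33.
After place-card layout (finishes hour 33, plus 2-hour gap → hour 35), the final walkthrough can start at hour 35 and finishes at hour 40.
The earliest everything can be done is hour 40, which is after the deadline of 38, so it is not possible.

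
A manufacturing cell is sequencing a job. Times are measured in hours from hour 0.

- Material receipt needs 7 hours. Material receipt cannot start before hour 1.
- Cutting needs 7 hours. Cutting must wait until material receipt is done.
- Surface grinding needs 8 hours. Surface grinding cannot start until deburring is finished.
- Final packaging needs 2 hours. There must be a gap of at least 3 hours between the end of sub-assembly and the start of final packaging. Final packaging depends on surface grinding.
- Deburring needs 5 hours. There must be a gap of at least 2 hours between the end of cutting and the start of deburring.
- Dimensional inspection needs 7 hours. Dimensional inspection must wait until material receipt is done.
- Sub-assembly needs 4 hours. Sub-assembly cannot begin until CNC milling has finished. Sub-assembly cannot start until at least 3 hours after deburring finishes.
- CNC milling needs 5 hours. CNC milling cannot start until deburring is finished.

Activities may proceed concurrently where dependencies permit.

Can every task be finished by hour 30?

No

Material receipt cannot begin until its own release at hour 1. It runs from hour 1 to 1 + 7 = hour 8.
Dimensional inspection waits on material receipt (finishes hour 8), so it starts at hour 8 and finishes at 8 + 7 = hour 15.
Cutting waits on material receipt (finishes hour 8), so it starts at hour 8 and finishes at 8 + 7 = hour 15.
Deburring waits on cutting (finishes hour 15, plus 2-hour gap → hour 17), so it starts at hour 17 and finishes at 17 + 5 = hour 22.
After deburring (finishes hour 22), surface grinding can start at hour 22 and finishes at hour 30.
After deburring (finishes hour 22), CNC milling can start at hour 22 and finishes at hour 27.
For sub-assembly: CNC milling (finishes hour 27); deburring (finishes hour 22, plus 3-hour gap → hour 25). Taking the maximum gives a start of hour 27, and it finishes at 27 + 4 = hour 31.
Final packaging needs all of sub-assembly (finishes hour 31, plus 3-hour gap → hour 34); surface grinding (finishes hour 30). That puts its earliest start at hour 34; it finishes at 34 + 2 = hour 36.
The earliest everything can be done is hour 36, which is after the deadline of 30, so it is not possible.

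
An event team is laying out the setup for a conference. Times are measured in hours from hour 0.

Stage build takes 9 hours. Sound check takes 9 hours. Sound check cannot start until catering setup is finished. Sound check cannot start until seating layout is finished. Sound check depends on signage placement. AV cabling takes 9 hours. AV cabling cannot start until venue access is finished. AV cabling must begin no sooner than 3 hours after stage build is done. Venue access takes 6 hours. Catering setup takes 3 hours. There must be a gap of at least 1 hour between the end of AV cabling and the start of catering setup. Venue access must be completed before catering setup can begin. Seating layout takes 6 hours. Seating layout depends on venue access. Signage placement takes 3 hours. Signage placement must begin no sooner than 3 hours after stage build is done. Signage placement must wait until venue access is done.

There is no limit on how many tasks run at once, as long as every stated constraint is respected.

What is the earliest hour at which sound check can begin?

25

Stage build has no prerequisites, so it starts at hour 0 and finishes at hour 9.
Venue access can start immediately at hour 0; it finishes at hour 6.
Signage placement has to wait for stage build (finishes hour 9, plus 3-hour gap → hour 12); venue access (finishes hour 6). The latest of these is hour 12, so signage placement runs hour 12 to 12 + 3 = hour 15.
Seating layout waits on venue access (finishes hour 6), so it starts at hour 6 and finishes at 6 + 6 = hour 12.
AV cabling needs all of venue access (finishes hour 6); stage build (finishes hour 9, plus 3-hour gap → hour 12). That puts its earliest start at hour 12; it finishes at 12 + 9 = hour 21.
For catering setup: AV cabling (finishes hour 21, plus 1-hour gap → hour 22); venue access (finishes hour 6). Taking the maximum gives a start of hour 22, and it finishes at 22 + 3 = hour 25.
Sound check waits on catering setup (finishes hour 25); seating layout (finishes hour 12); signage placement (finishes hour 15). The latest of these is hour 25, which is the earliest sound check can start.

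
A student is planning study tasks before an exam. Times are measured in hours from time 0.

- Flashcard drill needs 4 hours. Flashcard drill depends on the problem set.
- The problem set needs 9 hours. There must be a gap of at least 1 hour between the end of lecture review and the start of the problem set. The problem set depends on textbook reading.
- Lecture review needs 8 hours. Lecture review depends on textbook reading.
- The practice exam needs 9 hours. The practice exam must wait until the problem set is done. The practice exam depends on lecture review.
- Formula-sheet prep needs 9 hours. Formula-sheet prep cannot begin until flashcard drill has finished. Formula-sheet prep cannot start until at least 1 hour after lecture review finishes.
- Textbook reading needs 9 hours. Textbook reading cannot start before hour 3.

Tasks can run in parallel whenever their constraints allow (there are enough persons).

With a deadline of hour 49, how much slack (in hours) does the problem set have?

6

Textbook reading cannot begin until its own release at hour 3. It runs from hour 3 to 3 + 9 = hour 12.
Lecture review waits on textbook reading (finishes hour 12), so it starts at hour 12 and finishes at 12 + 8 = hour 20.
For the problem set: lecture review (finishes hour 20, plus 1-hour gap → hour 21); textbook reading (finishes hour 12). Taking the maximum gives a start of hour 21, and it finishes at 21 + 9 = hour 30.

Working backward from the deadline:
Formula-sheet prep has no dependents, so it just needs to finish by hour 49. Starting by 49 − 9 = hour 40 achieves that.
Flashcard drill has to be done before formula-sheet prep (must start by hour 40). That means finishing by hour 40, i.e. starting by 40 − 4 = hour 36.
To finish by hour 49, the practice exam (duration 9) must start no later than hour 40.
The problem set must finish in time for flashcard drill (must start by hour 36); the practice exam (must start by hour 40). The tightest is hour 36, so the problem set must start by 36 − 9 = hour 27.
So the problem set can start as early as hour 21 and as late as hour 27, giving 27 − 21 = 6 hours of slack.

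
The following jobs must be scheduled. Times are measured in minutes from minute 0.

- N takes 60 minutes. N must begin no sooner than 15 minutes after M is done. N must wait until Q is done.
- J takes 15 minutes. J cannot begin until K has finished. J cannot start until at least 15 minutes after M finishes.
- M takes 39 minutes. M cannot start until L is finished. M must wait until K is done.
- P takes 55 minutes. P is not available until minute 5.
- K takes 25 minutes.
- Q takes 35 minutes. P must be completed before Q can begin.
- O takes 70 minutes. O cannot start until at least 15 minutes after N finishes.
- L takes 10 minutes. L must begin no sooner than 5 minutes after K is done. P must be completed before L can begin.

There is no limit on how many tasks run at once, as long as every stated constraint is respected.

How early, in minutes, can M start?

70

P waits on its own release at minute 5, so it starts at minute 5 and finishes at 5 + 55 = minute 60.
Nothing blocks K, so it runs from minute 0 to minute 25.
L cannot start until K (finishes minute 25, plus 5-minute gap → minute 30); P (finishes minute 60). The controlling bound is minute 60, so L finishes at 60 + 10 = minute 70.
M waits on L (finishes minute 70); K (finishes minute 25). The latest of these is minute 70, which is the earliest M can start.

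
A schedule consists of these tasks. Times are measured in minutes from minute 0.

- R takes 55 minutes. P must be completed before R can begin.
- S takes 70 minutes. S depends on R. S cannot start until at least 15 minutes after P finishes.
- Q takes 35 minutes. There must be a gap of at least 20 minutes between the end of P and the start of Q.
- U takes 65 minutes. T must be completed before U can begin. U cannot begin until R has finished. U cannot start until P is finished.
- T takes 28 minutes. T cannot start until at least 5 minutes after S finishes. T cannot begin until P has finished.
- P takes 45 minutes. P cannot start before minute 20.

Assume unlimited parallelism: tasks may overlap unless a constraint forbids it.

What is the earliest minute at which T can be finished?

223

P cannot begin until its own release at minute 20. It runs from minute 20 to 20 + 45 = minute 65.
R waits on P (finishes minute 65), so it starts at minute 65 and finishes at 65 + 55 = minute 120.
S cannot start until R (finishes minute 120); P (finishes minute 65, plus 15-minute gap → minute 80). The controlling bound is minute 120, so S finishes at 120 + 70 = minute 190.
For T: S (finishes minute 190, plus 5-minute gap → minute 195); P (finishes minute 65). Taking the maximum gives a start of minute 195, and it finishes at 195 + 28 = minute 223.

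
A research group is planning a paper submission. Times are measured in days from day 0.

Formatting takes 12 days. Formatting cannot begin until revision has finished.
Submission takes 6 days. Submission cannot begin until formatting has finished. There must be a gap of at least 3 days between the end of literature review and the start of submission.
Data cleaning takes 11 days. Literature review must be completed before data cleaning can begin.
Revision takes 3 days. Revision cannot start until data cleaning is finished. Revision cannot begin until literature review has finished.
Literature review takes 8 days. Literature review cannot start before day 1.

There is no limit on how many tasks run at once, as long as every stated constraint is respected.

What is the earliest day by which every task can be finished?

41

Literature review cannot begin until its own release at day 1. It runs from day 1 to 1 + 8 = day 9.
Data cleaning cannot begin until literature review (finishes day 9). It runs from day 9 to 9 + 11 = day 20.
Revision cannot start until data cleaning (finishes day 20); literature review (finishes day 9). The controlling bound is day 20, so revision finishes at 20 + 3 = day 23.
Formatting waits on revision (finishes day 23), so it starts at day 23 and finishes at 23 + 12 = day 35.
For submission: formatting (finishes day 35); literature review (finishes day 9, plus 3-day gap → day 12). Taking the maximum gives a start of day 35, and it finishes at 35 + 6 = day 41.
All tasks are finished once the last one completes. Finish times: Literature review at 9, Data cleaning at 20, Revision at 23, Formatting at 35, Submission at 41. The latest is day 41.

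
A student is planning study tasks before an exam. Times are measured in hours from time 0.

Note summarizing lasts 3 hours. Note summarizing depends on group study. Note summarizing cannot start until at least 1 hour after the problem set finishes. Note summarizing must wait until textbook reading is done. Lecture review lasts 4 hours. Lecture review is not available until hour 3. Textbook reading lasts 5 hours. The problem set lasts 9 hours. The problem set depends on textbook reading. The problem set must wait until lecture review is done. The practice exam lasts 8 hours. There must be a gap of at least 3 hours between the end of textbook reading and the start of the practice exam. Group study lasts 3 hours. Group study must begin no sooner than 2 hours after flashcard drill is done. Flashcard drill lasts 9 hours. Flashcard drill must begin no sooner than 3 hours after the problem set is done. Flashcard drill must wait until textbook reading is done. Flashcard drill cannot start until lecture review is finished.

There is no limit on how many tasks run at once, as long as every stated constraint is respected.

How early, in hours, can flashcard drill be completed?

28

Lecture review cannot begin until its own release at hour 3. It runs from hour 3 to 3 + 4 = hour 7.
Nothing blocks textbook reading, so it runs from hour 0 to hour 5.
For the problem set: textbook reading (finishes hour 5); lecture review (finishes hour 7). Taking the maximum gives a start of hour 7, and it finishes at 7 + 9 = hour 16.
For flashcard drill: the problem set (finishes hour 16, plus 3-hour gap → hour 19); textbook reading (finishes hour 5); lecture review (finishes hour 7). Taking the maximum gives a start of hour 19, and it finishes at 19 + 9 = hour 28.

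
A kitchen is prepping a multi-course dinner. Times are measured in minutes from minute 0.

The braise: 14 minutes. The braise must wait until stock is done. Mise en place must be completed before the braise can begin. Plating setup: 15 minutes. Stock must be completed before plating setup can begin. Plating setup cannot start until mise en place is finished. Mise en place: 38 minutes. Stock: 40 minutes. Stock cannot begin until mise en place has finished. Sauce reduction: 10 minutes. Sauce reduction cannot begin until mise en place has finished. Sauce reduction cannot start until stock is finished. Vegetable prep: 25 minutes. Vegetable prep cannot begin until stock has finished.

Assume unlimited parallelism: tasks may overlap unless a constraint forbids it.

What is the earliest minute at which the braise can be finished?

Mise en place has no prerequisites, so it starts at minute 0 and finishes at minute 38.
Stock waits on mise en place (finishes minute 38), so it starts at minute 38 and finishes at 38 + 40 = minute 78.
The braise has to wait for stock (finishes minute 78); mise en place (finishes minute 38). The latest of these is minute 78, so the braise runs minute 78 to 78 + 14 = minute 92.

92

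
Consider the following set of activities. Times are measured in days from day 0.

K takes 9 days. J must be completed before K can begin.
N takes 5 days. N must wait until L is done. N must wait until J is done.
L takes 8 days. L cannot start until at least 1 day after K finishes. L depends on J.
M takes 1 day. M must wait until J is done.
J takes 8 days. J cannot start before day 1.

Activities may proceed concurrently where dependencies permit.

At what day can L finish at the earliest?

J cannot begin until its own release at day 1. It runs from day 1 to 1 + 8 = day 9.
K cannot begin until J (finishes day 9). It runs from day 9 to 9 + 9 = day 18.
L has to wait for K (finishes day 18, plus 1-day gap → day 19); J (finishes day 9). The latest of these is day 19, so L runs day 19 to 19 + 8 = day 27.

27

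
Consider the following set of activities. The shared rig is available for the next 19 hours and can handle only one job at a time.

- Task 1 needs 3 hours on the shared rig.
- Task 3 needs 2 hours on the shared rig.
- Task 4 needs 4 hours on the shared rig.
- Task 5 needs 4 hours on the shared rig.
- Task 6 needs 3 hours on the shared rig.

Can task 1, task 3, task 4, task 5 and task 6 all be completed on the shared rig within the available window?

Running back to back, the jobs need 3 + 2 + 4 + 4 + 3 = 16 hours on the shared rig.
Since 16 ≤ 19, they fit within the window.

Yes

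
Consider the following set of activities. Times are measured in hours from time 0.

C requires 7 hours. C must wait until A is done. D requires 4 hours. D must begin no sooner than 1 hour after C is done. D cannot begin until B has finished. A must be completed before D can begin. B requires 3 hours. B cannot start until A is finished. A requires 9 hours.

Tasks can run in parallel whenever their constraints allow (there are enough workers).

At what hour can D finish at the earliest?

A can start immediately at hour 0; it finishes at hour 9.
After A (finishes hour 9), C can start at hour 9 and finishes at hour 16.
After A (finishes hour 9), B can start at hour 9 and finishes at hour 12.
D has to wait for C (finishes hour 16, plus 1-hour gap → hour 17); B (finishes hour 12); A (finishes hour 9). The latest of these is hour 17, so D runs hour 17 to 17 + 4 = hour 21.

21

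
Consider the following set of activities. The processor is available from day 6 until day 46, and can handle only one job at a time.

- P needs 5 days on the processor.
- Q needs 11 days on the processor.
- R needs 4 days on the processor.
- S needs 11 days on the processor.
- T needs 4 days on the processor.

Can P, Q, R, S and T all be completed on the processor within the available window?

The processor window is 46 − 6 = 40 days.
Running back to back, the jobs need 5 + 11 + 4 + 11 + 4 = 35 days on the processor.
Since 35 ≤ 40, they fit within the window.

Yes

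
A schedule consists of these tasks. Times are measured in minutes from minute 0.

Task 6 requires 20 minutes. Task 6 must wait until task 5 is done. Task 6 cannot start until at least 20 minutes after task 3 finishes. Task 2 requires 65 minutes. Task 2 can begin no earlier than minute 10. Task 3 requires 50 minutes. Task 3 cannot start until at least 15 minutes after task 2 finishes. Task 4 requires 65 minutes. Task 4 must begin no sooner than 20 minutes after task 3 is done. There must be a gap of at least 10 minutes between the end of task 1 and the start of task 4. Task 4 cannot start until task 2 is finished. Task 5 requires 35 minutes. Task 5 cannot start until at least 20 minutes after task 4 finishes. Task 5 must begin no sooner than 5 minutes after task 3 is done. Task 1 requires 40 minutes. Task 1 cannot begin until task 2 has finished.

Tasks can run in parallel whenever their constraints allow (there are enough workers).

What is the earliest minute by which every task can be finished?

300

Task 2 waits on its own release at minute 10, so it starts at minute 10 and finishes at 10 + 65 = minute 75.
Task 3 waits on task 2 (finishes minute 75, plus 15-minute gap → minute 90), so it starts at minute 90 and finishes at 90 + 50 = minute 140.
Task 1 cannot begin until task 2 (finishes minute 75). It runs from minute 75 to 75 + 40 = minute 115.
Task 4 needs all of task 3 (finishes minute 140, plus 20-minute gap → minute 160); task 1 (finishes minute 115, plus 10-minute gap → minute 125); task 2 (finishes minute 75). That puts its earliest start at minute 160; it finishes at 160 + 65 = minute 225.
Task 5 needs all of task 4 (finishes minute 225, plus 20-minute gap → minute 245); task 3 (finishes minute 140, plus 5-minute gap → minute 145). That puts its earliest start at minute 245; it finishes at 245 + 35 = minute 280.
For task 6: task 5 (finishes minute 280); task 3 (finishes minute 140, plus 20-minute gap → minute 160). Taking the maximum gives a start of minute 280, and it finishes at 280 + 20 = minute 300.
All tasks are finished once the last one completes. Finish times: Task 1 at 115, Task 2 at 75, Task 3 at 140, Task 4 at 225, Task 5 at 280, Task 6 at 300. The latest is minute 300.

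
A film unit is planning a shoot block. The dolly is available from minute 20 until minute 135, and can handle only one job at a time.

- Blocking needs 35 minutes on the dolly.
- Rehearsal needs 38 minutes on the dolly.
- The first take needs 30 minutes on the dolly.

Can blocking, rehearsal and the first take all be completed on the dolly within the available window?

The dolly window is 135 − 20 = 115 minutes.
Running back to back, the jobs need 35 + 38 + 30 = 103 minutes on the dolly.
Since 103 ≤ 115, they fit within the window.

Yes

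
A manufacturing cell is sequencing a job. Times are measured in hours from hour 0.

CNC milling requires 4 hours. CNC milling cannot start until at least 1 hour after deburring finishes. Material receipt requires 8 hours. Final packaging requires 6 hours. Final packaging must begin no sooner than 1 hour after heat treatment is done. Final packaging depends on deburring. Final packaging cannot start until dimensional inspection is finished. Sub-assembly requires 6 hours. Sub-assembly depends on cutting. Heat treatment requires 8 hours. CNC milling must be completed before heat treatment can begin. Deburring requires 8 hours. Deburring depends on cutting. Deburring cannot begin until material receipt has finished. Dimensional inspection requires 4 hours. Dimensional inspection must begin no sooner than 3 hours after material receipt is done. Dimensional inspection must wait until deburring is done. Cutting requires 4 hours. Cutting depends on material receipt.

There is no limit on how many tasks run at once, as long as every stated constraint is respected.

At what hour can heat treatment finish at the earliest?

33

Material receipt can start immediately at hour 0; it finishes at hour 8.
Cutting waits on material receipt (finishes hour 8), so it starts at hour 8 and finishes at 8 + 4 = hour 12.
Deburring cannot start until cutting (finishes hour 12); material receipt (finishes hour 8). The controlling bound is hour 12, so deburring finishes at 12 + 8 = hour 20.
After deburring (finishes hour 20, plus 1-hour gap → hour 21), CNC milling can start at hour 21 and finishes at hour 25.
After CNC milling (finishes hour 25), heat treatment can start at hour 25 and finishes at hour 33.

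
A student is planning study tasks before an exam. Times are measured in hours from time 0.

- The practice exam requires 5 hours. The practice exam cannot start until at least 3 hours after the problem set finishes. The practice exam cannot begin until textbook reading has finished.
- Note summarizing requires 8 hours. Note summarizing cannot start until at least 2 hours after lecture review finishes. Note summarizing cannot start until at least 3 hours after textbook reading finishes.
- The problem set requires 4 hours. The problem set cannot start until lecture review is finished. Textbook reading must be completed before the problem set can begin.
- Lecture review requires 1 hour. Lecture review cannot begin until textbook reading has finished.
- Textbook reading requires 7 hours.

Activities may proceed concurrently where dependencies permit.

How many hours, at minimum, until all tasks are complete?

Textbook reading has no prerequisites, so it starts at hour 0 and finishes at hour 7.
After textbook reading (finishes hour 7), lecture review can start at hour 7 and finishes at hour 8.
Note summarizing has to wait for lecture review (finishes hour 8, plus 2-hour gap → hour 10); textbook reading (finishes hour 7, plus 3-hour gap → hour 10). The latest of these is hour 10, so note summarizing runs hour 10 to 10 + 8 = hour 18.
For the problem set: lecture review (finishes hour 8); textbook reading (finishes hour 7). Taking the maximum gives a start of hour 8, and it finishes at 8 + 4 = hour 12.
For the practice exam: the problem set (finishes hour 12, plus 3-hour gap → hour 15); textbook reading (finishes hour 7). Taking the maximum gives a start of hour 15, and it finishes at 15 + 5 = hour 20.
All tasks are finished once the last one completes. Finish times: Textbook reading at 7, Lecture review at 8, The problem set at 12, The practice exam at 20, Note summarizing at 18. The latest is hour 20.

20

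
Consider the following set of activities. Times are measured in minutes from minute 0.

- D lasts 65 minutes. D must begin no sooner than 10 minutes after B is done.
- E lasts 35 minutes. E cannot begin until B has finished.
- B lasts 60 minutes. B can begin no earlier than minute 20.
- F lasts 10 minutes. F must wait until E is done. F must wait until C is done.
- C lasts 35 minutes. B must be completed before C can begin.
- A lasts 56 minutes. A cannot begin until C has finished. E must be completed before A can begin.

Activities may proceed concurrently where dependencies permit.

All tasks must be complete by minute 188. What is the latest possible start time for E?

A must finish by minute 188; it takes 56 minutes, so it must start by 188 − 56 = minute 132.
Nothing follows F; the deadline of minute 188 is its only limit. It must start by 188 − 10 = minute 178.
For E: A (must start by minute 132); F (must start by minute 178). The most restrictive is minute 132; with a 35-minute duration, E must start by minute 97.

97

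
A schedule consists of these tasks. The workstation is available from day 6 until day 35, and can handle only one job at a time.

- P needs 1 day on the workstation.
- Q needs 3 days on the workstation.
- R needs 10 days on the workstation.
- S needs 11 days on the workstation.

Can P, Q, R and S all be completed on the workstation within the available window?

Yes

The workstation window is 35 − 6 = 29 days.
Running back to back, the jobs need 1 + 3 + 10 + 11 = 25 days on the workstation.
Since 25 ≤ 29, they fit within the window.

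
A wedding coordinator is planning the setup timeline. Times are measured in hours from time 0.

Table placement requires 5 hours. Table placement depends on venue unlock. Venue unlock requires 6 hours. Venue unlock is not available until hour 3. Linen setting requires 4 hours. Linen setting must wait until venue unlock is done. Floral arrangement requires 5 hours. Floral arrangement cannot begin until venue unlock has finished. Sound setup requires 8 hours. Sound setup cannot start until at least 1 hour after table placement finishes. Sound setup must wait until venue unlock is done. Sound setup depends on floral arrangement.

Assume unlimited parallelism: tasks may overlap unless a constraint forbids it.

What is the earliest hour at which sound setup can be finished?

Venue unlock waits on its own release at hour 3, so it starts at hour 3 and finishes at 3 + 6 = hour 9.
After venue unlock (finishes hour 9), floral arrangement can start at hour 9 and finishes at hour 14.
After venue unlock (finishes hour 9), table placement can start at hour 9 and finishes at hour 14.
Sound setup needs all of table placement (finishes hour 14, plus 1-hour gap → hour 15); venue unlock (finishes hour 9); floral arrangement (finishes hour 14). That puts its earliest start at hour 15; it finishes at 15 + 8 = hour 23.

23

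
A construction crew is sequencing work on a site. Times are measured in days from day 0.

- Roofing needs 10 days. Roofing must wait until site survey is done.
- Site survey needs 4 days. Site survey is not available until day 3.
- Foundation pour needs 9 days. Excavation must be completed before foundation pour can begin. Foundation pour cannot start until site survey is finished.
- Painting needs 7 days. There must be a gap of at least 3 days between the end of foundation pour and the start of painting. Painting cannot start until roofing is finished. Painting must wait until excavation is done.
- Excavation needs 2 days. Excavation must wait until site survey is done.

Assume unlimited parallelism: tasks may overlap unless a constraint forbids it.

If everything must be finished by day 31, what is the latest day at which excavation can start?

10

Painting must finish by day 31; it takes 7 days, so it must start by 31 − 7 = day 24.
Since painting (must start by day 24, minus 3-day gap → day 21) depends on it, foundation pour must finish by day 21. Backing off its 9-day duration gives a latest start of day 12.
For excavation: foundation pour (must start by day 12); painting (must start by day 24). The most restrictive is day 12; with a 2-day duration, excavation must start by day 10.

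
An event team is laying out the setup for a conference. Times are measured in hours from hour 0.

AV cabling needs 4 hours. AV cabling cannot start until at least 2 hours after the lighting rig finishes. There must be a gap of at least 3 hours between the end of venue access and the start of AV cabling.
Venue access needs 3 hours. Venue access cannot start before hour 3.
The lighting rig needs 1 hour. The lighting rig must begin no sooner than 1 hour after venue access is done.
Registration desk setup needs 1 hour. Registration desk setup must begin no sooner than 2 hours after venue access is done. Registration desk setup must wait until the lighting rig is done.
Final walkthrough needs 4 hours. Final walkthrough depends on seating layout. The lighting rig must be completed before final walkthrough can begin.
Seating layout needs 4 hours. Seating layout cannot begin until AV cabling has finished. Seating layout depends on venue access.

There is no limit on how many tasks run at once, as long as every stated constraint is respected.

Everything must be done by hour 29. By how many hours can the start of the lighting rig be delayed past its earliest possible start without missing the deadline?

Venue access waits on its own release at hour 3, so it starts at hour 3 and finishes at 3 + 3 = hour 6.
The lighting rig cannot begin until venue access (finishes hour 6, plus 1-hour gap → hour 7). It runs from hour 7 to 7 + 1 = hour 8.

Working backward from the deadline:
To finish by hour 29, final walkthrough (duration 4) must start no later than hour 25.
Since final walkthrough (must start by hour 25) depends on it, seating layout must finish by hour 25. Backing off its 4-hour duration gives a latest start of hour 21.
AV cabling must finish before seating layout (must start by hour 21). With a 4-hour duration, AV cabling must start by 21 − 4 = hour 17.
Registration desk setup has no dependents, so it just needs to finish by hour 29. Starting by 29 − 1 = hour 28 achieves that.
For the lighting rig: AV cabling (must start by hour 17, minus 2-hour gap → hour 15); registration desk setup (must start by hour 28); final walkthrough (must start by hour 25). The most restrictive is hour 15; with a 1-hour duration, the lighting rig must start by hour 14.
So the lighting rig can start as early as hour 7 and as late as hour 14, giving 14 − 7 = 7 hours of slack.

7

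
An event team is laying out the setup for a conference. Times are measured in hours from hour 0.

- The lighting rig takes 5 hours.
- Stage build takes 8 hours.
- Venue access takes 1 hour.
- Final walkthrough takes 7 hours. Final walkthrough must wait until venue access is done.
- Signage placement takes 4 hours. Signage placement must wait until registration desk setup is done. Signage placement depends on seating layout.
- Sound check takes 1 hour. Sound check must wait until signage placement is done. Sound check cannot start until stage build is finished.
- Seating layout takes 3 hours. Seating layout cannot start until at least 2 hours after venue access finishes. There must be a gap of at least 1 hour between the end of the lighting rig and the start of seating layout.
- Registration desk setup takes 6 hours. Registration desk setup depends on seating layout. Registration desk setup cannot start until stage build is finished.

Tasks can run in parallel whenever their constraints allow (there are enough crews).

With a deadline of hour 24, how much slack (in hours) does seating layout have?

4

The lighting rig has no prerequisites, so it starts at hour 0 and finishes at hour 5.
Venue access has no prerequisites, so it starts at hour 0 and finishes at hour 1.
Seating layout has to wait for venue access (finishes hour 1, plus 2-hour gap → hour 3); the lighting rig (finishes hour 5, plus 1-hour gap → hour 6). The latest of these is hour 6, so seating layout runs hour 6 to 6 + 3 = hour 9.

Working backward from the deadline:
Nothing follows sound check; the deadline of hour 24 is its only limit. It must start by 24 − 1 = hour 23.
Signage placement has to be done before sound check (must start by hour 23). That means finishing by hour 23, i.e. starting by 23 − 4 = hour 19.
Since signage placement (must start by hour 19) depends on it, registration desk setup must finish by hour 19. Backing off its 6-hour duration gives a latest start of hour 13.
Seating layout has several dependents: registration desk setup (must start by hour 13); signage placement (must start by hour 19). The earliest of those limits is hour 13, so seating layout must start by 13 − 3 = hour 10.
So seating layout can start as early as hour 6 and as late as hour 10, giving 10 − 6 = 4 hours of slack.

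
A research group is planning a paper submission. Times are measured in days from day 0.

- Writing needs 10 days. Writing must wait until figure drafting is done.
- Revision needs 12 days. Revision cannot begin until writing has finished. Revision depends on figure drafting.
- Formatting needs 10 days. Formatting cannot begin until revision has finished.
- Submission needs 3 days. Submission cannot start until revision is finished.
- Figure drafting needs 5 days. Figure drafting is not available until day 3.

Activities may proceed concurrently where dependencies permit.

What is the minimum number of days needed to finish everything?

After its own release at day 3, figure drafting can start at day 3 and finishes at day 8.
After figure drafting (finishes day 8), writing can start at day 8 and finishes at day 18.
Revision cannot start until writing (finishes day 18); figure drafting (finishes day 8). The controlling bound is day 18, so revision finishes at 18 + 12 = day 30.
Submission waits on revision (finishes day 30), so it starts at day 30 and finishes at 30 + 3 = day 33.
After revision (finishes day 30), formatting can start at day 30 and finishes at day 40.
All tasks are finished once the last one completes. Finish times: Figure drafting at 8, Writing at 18, Revision at 30, Formatting at 40, Submission at 33. The latest is day 40.

40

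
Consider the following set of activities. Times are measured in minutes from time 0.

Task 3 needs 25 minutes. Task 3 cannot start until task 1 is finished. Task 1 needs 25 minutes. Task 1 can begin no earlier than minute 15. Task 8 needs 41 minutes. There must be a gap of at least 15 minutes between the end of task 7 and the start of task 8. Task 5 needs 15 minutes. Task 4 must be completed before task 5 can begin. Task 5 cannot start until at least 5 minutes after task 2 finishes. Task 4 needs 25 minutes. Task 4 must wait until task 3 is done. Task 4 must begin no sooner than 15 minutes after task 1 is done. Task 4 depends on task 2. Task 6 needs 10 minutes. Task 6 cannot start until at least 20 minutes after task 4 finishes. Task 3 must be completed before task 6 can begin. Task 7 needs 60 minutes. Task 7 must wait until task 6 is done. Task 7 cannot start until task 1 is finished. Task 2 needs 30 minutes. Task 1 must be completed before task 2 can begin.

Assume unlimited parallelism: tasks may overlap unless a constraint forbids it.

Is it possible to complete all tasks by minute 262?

Yes

Task 1 cannot begin until its own release at minute 15. It runs from minute 15 to 15 + 25 = minute 40.
Task 3 cannot begin until task 1 (finishes minute 40). It runs from minute 40 to 40 + 25 = minute 65.
Task 2 waits on task 1 (finishes minute 40), so it starts at minute 40 and finishes at 40 + 30 = minute 70.
Task 4 needs all of task 3 (finishes minute 65); task 1 (finishes minute 40, plus 15-minute gap → minute 55); task 2 (finishes minute 70). That puts its earliest start at minute 70; it finishes at 70 + 25 = minute 95.
For task 6: task 4 (finishes minute 95, plus 20-minute gap → minute 115); task 3 (finishes minute 65). Taking the maximum gives a start of minute 115, and it finishes at 115 + 10 = minute 125.
Task 7 cannot start until task 6 (finishes minute 125); task 1 (finishes minute 40). The controlling bound is minute 125, so task 7 finishes at 125 + 60 = minute 185.
Task 8 cannot begin until task 7 (finishes minute 185, plus 15-minute gap → minute 200). It runs from minute 200 to 200 + 41 = minute 241.
Task 5 cannot start until task 4 (finishes minute 95); task 2 (finishes minute 70, plus 5-minute gap → minute 75). The controlling bound is minute 95, so task 5 finishes at 95 + 15 = minute 110.
Every task is finished by minute 241, which is no later than the deadline of 262, so the schedule is feasible.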